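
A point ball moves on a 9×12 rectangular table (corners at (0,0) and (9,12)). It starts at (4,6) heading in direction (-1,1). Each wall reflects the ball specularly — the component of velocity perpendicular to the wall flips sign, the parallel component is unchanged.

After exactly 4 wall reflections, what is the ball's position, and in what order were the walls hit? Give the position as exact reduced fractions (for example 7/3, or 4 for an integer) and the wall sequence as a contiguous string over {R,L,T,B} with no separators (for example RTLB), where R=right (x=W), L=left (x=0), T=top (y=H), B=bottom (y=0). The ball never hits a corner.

Final position: (4,0)
Wall sequence: LTRB

1. t=4 → L at (0,10); v=(1,1)
2. t=2 → T at (2,12); v=(1,-1)
3. t=7 → R at (9,5); v=(-1,-1)
4. t=5 → B at (4,0); v=(-1,1)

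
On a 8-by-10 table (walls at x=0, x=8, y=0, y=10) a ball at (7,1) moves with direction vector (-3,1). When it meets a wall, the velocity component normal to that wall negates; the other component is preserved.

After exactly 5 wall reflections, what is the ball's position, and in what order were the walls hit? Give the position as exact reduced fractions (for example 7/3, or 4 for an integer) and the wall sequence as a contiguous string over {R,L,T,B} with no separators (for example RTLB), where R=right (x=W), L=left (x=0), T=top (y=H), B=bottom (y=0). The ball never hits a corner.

1. t=7/3 → L at (0,10/3); v=(3,1)
2. t=8/3 → R at (8,6); v=(-3,1)
3. t=8/3 → L at (0,26/3); v=(3,1)
4. t=4/3 → T at (4,10); v=(3,-1)
5. t=4/3 → R at (8,26/3); v=(-3,-1)

Final position: (8,26/3)
Wall sequence: LRLTR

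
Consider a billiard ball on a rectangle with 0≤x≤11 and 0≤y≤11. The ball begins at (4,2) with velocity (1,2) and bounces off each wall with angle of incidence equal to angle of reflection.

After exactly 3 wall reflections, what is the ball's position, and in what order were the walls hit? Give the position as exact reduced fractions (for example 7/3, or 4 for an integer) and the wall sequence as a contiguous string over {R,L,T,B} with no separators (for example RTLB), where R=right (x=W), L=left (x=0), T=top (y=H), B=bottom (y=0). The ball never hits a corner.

1. t=9/2 → T at (17/2,11); v=(1,-2)
2. t=5/2 → R at (11,6); v=(-1,-2)
3. t=3 → B at (8,0); v=(-1,2)

Final position: (8,0)
Wall sequence: TRB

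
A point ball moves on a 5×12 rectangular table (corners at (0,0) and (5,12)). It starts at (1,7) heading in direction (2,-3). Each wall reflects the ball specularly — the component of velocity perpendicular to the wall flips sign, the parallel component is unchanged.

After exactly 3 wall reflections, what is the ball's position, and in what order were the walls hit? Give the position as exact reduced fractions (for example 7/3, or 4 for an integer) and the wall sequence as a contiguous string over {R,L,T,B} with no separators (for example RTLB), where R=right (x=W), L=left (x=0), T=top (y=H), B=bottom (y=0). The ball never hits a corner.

Final position: (0,13/2)
Wall sequence: RBL

1. t=2 → R at (5,1); v=(-2,-3)
2. t=1/3 → B at (13/3,0); v=(-2,3)
3. t=13/6 → L at (0,13/2); v=(2,3)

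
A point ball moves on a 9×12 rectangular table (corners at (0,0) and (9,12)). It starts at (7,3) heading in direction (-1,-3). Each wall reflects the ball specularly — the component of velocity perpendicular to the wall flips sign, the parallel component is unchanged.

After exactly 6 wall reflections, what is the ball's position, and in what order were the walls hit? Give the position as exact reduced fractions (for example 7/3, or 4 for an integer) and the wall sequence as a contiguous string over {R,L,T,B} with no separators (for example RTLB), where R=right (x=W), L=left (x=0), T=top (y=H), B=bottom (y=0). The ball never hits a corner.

Final position: (9,3)
Wall sequence: BTLBTR

1. t=1 → B at (6,0); v=(-1,3)
2. t=4 → T at (2,12); v=(-1,-3)
3. t=2 → L at (0,6); v=(1,-3)
4. t=2 → B at (2,0); v=(1,3)
5. t=4 → T at (6,12); v=(1,-3)
6. t=3 → R at (9,3); v=(-1,-3)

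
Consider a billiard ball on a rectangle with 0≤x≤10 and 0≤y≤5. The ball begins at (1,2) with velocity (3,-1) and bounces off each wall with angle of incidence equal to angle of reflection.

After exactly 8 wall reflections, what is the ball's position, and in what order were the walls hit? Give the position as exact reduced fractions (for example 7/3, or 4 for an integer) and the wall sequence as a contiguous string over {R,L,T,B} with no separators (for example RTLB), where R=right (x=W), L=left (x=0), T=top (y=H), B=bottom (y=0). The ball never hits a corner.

1. t=2 → B at (7,0); v=(3,1)
2. t=1 → R at (10,1); v=(-3,1)
3. t=10/3 → L at (0,13/3); v=(3,1)
4. t=2/3 → T at (2,5); v=(3,-1)
5. t=8/3 → R at (10,7/3); v=(-3,-1)
6. t=7/3 → B at (3,0); v=(-3,1)
7. t=1 → L at (0,1); v=(3,1)
8. t=10/3 → R at (10,13/3); v=(-3,1)

Final position: (10,13/3)
Wall sequence: BRLTRBLR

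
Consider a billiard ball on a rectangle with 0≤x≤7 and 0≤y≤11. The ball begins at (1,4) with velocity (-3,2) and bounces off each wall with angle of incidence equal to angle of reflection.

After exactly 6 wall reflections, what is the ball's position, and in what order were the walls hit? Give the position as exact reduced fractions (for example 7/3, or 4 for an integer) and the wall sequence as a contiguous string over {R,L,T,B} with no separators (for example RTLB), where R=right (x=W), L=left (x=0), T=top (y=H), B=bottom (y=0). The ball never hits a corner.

1. t=1/3 → L at (0,14/3); v=(3,2)
2. t=7/3 → R at (7,28/3); v=(-3,2)
3. t=5/6 → T at (9/2,11); v=(-3,-2)
4. t=3/2 → L at (0,8); v=(3,-2)
5. t=7/3 → R at (7,10/3); v=(-3,-2)
6. t=5/3 → B at (2,0); v=(-3,2)

Final position: (2,0)
Wall sequence: LRTLRB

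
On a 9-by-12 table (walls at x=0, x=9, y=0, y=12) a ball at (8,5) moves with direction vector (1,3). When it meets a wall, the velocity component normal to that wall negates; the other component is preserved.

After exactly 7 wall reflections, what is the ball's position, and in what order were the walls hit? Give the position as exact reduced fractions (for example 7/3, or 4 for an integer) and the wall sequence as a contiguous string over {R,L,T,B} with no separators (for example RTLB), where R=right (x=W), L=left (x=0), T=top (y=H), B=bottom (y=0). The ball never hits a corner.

1. t=1 → R at (9,8); v=(-1,3)
2. t=4/3 → T at (23/3,12); v=(-1,-3)
3. t=4 → B at (11/3,0); v=(-1,3)
4. t=11/3 → L at (0,11); v=(1,3)
5. t=1/3 → T at (1/3,12); v=(1,-3)
6. t=4 → B at (13/3,0); v=(1,3)
7. t=4 → T at (25/3,12); v=(1,-3)

Final position: (25/3,12)
Wall sequence: RTBLTBT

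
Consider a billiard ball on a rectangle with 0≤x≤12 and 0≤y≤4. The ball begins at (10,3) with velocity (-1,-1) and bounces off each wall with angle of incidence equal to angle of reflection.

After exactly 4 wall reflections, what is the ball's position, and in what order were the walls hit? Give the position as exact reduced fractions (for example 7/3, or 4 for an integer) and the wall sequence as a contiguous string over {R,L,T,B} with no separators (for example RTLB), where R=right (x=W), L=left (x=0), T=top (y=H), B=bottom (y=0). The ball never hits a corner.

Final position: (1,0)
Wall sequence: BTLB

1. t=3 → B at (7,0); v=(-1,1)
2. t=4 → T at (3,4); v=(-1,-1)
3. t=3 → L at (0,1); v=(1,-1)
4. t=1 → B at (1,0); v=(1,1)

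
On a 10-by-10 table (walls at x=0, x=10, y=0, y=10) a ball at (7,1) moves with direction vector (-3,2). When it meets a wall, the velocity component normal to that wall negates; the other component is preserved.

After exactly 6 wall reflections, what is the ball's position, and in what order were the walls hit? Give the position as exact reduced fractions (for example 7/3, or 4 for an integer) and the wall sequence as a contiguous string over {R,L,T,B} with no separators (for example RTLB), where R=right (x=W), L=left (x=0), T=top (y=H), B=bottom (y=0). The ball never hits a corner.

Final position: (10,17/3)
Wall sequence: LTRLBR

1. t=7/3 → L at (0,17/3); v=(3,2)
2. t=13/6 → T at (13/2,10); v=(3,-2)
3. t=7/6 → R at (10,23/3); v=(-3,-2)
4. t=10/3 → L at (0,1); v=(3,-2)
5. t=1/2 → B at (3/2,0); v=(3,2)
6. t=17/6 → R at (10,17/3); v=(-3,2)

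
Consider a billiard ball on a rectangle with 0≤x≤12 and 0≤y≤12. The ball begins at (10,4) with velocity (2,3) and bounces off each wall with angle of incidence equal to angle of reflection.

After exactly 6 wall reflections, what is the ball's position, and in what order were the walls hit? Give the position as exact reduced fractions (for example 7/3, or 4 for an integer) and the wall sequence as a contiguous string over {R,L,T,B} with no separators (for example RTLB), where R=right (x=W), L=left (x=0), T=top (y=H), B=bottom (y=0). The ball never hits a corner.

Final position: (12,5)
Wall sequence: RTBLTR

1. t=1 → R at (12,7); v=(-2,3)
2. t=5/3 → T at (26/3,12); v=(-2,-3)
3. t=4 → B at (2/3,0); v=(-2,3)
4. t=1/3 → L at (0,1); v=(2,3)
5. t=11/3 → T at (22/3,12); v=(2,-3)
6. t=7/3 → R at (12,5); v=(-2,-3)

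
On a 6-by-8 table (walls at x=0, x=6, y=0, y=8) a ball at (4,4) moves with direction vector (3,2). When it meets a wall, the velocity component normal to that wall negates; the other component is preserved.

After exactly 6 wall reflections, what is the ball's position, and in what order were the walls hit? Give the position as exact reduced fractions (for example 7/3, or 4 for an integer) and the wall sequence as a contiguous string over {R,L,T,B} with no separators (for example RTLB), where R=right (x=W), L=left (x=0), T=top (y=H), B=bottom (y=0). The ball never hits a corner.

1. t=2/3 → R at (6,16/3); v=(-3,2)
2. t=4/3 → T at (2,8); v=(-3,-2)
3. t=2/3 → L at (0,20/3); v=(3,-2)
4. t=2 → R at (6,8/3); v=(-3,-2)
5. t=4/3 → B at (2,0); v=(-3,2)
6. t=2/3 → L at (0,4/3); v=(3,2)

Final position: (0,4/3)
Wall sequence: RTLRBL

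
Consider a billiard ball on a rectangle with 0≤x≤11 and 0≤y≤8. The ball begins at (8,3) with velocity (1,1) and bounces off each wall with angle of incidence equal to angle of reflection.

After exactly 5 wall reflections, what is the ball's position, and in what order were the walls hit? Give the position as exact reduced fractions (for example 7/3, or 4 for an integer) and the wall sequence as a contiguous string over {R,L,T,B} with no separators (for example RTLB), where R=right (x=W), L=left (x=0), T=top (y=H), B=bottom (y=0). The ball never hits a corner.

Final position: (7,8)
Wall sequence: RTBLT

1. t=3 → R at (11,6); v=(-1,1)
2. t=2 → T at (9,8); v=(-1,-1)
3. t=8 → B at (1,0); v=(-1,1)
4. t=1 → L at (0,1); v=(1,1)
5. t=7 → T at (7,8); v=(1,-1)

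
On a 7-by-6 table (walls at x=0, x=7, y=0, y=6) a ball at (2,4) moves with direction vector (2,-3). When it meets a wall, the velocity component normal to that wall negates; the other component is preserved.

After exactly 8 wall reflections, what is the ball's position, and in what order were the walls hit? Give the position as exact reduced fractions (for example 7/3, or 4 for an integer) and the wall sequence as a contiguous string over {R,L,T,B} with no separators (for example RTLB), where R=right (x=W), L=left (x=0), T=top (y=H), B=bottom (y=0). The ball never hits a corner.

Final position: (7,1/2)
Wall sequence: BRTBLTBR

1. t=4/3 → B at (14/3,0); v=(2,3)
2. t=7/6 → R at (7,7/2); v=(-2,3)
3. t=5/6 → T at (16/3,6); v=(-2,-3)
4. t=2 → B at (4/3,0); v=(-2,3)
5. t=2/3 → L at (0,2); v=(2,3)
6. t=4/3 → T at (8/3,6); v=(2,-3)
7. t=2 → B at (20/3,0); v=(2,3)
8. t=1/6 → R at (7,1/2); v=(-2,3)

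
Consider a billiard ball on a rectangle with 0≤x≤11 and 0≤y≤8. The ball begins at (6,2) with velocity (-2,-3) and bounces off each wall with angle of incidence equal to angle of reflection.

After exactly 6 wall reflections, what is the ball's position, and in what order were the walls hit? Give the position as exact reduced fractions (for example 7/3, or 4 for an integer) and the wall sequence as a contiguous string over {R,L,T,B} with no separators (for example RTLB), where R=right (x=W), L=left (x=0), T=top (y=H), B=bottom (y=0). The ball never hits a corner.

Final position: (32/3,8)
Wall sequence: BLTBRT

1. t=2/3 → B at (14/3,0); v=(-2,3)
2. t=7/3 → L at (0,7); v=(2,3)
3. t=1/3 → T at (2/3,8); v=(2,-3)
4. t=8/3 → B at (6,0); v=(2,3)
5. t=5/2 → R at (11,15/2); v=(-2,3)
6. t=1/6 → T at (32/3,8); v=(-2,-3)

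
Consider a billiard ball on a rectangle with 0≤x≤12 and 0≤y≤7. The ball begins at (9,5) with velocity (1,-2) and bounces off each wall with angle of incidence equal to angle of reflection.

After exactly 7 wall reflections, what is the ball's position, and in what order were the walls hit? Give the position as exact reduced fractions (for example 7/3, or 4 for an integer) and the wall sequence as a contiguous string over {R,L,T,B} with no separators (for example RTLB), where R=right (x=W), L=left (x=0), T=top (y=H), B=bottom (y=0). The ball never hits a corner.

1. t=5/2 → B at (23/2,0); v=(1,2)
2. t=1/2 → R at (12,1); v=(-1,2)
3. t=3 → T at (9,7); v=(-1,-2)
4. t=7/2 → B at (11/2,0); v=(-1,2)
5. t=7/2 → T at (2,7); v=(-1,-2)
6. t=2 → L at (0,3); v=(1,-2)
7. t=3/2 → B at (3/2,0); v=(1,2)

Final position: (3/2,0)
Wall sequence: BRTBTLB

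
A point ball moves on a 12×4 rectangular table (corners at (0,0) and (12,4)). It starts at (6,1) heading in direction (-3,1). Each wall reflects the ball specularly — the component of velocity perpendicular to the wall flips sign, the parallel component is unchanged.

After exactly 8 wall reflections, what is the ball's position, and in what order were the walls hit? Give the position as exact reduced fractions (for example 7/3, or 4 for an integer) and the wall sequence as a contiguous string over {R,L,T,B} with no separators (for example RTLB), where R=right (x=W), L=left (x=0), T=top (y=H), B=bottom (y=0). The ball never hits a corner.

1. t=2 → L at (0,3); v=(3,1)
2. t=1 → T at (3,4); v=(3,-1)
3. t=3 → R at (12,1); v=(-3,-1)
4. t=1 → B at (9,0); v=(-3,1)
5. t=3 → L at (0,3); v=(3,1)
6. t=1 → T at (3,4); v=(3,-1)
7. t=3 → R at (12,1); v=(-3,-1)
8. t=1 → B at (9,0); v=(-3,1)

Final position: (9,0)
Wall sequence: LTRBLTRB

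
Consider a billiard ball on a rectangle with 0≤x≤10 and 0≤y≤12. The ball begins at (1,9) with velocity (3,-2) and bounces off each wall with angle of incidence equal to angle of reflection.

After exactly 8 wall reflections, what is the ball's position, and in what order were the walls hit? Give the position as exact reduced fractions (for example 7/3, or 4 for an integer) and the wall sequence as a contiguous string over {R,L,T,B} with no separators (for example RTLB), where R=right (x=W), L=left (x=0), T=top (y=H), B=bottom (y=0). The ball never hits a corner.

1. t=3 → R at (10,3); v=(-3,-2)
2. t=3/2 → B at (11/2,0); v=(-3,2)
3. t=11/6 → L at (0,11/3); v=(3,2)
4. t=10/3 → R at (10,31/3); v=(-3,2)
5. t=5/6 → T at (15/2,12); v=(-3,-2)
6. t=5/2 → L at (0,7); v=(3,-2)
7. t=10/3 → R at (10,1/3); v=(-3,-2)
8. t=1/6 → B at (19/2,0); v=(-3,2)

Final position: (19/2,0)
Wall sequence: RBLRTLRB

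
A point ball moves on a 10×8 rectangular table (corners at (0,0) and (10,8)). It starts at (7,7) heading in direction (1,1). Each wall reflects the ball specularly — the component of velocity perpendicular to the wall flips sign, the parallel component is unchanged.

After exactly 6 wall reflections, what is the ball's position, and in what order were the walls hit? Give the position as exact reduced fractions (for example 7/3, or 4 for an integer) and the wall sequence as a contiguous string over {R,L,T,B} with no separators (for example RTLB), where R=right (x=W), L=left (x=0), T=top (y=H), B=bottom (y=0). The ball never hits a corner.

Final position: (10,2)
Wall sequence: TRBLTR

1. t=1 → T at (8,8); v=(1,-1)
2. t=2 → R at (10,6); v=(-1,-1)
3. t=6 → B at (4,0); v=(-1,1)
4. t=4 → L at (0,4); v=(1,1)
5. t=4 → T at (4,8); v=(1,-1)
6. t=6 → R at (10,2); v=(-1,-1)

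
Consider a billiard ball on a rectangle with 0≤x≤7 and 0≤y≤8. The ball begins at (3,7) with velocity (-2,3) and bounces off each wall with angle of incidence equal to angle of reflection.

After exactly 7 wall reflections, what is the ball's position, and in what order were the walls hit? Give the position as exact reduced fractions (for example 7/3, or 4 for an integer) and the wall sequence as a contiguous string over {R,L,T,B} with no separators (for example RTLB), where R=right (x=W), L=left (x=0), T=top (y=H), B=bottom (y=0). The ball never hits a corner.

Final position: (0,1/2)
Wall sequence: TLBRTBL

1. t=1/3 → T at (7/3,8); v=(-2,-3)
2. t=7/6 → L at (0,9/2); v=(2,-3)
3. t=3/2 → B at (3,0); v=(2,3)
4. t=2 → R at (7,6); v=(-2,3)
5. t=2/3 → T at (17/3,8); v=(-2,-3)
6. t=8/3 → B at (1/3,0); v=(-2,3)
7. t=1/6 → L at (0,1/2); v=(2,3)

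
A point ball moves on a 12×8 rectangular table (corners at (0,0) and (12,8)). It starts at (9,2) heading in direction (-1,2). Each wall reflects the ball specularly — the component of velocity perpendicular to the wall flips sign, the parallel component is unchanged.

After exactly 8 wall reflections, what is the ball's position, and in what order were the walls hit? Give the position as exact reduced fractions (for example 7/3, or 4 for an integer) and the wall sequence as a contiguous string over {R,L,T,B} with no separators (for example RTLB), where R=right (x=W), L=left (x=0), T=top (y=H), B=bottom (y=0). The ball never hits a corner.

1. t=3 → T at (6,8); v=(-1,-2)
2. t=4 → B at (2,0); v=(-1,2)
3. t=2 → L at (0,4); v=(1,2)
4. t=2 → T at (2,8); v=(1,-2)
5. t=4 → B at (6,0); v=(1,2)
6. t=4 → T at (10,8); v=(1,-2)
7. t=2 → R at (12,4); v=(-1,-2)
8. t=2 → B at (10,0); v=(-1,2)

Final position: (10,0)
Wall sequence: TBLTBTRB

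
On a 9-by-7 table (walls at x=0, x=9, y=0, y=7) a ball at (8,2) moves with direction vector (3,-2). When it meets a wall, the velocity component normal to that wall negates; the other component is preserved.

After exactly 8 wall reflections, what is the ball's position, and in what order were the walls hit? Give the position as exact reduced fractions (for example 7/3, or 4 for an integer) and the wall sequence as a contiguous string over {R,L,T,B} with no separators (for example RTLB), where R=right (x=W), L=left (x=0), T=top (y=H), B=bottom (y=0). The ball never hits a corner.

1. t=1/3 → R at (9,4/3); v=(-3,-2)
2. t=2/3 → B at (7,0); v=(-3,2)
3. t=7/3 → L at (0,14/3); v=(3,2)
4. t=7/6 → T at (7/2,7); v=(3,-2)
5. t=11/6 → R at (9,10/3); v=(-3,-2)
6. t=5/3 → B at (4,0); v=(-3,2)
7. t=4/3 → L at (0,8/3); v=(3,2)
8. t=13/6 → T at (13/2,7); v=(3,-2)

Final position: (13/2,7)
Wall sequence: RBLTRBLT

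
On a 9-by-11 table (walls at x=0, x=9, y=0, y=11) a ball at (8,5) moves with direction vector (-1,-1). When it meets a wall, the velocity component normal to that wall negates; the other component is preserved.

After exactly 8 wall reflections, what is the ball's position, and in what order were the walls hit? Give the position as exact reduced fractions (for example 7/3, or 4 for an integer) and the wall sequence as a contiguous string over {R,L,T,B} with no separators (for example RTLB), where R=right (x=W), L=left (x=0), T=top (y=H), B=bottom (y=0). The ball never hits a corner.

Final position: (6,11)
Wall sequence: BLTRLBRT

1. t=5 → B at (3,0); v=(-1,1)
2. t=3 → L at (0,3); v=(1,1)
3. t=8 → T at (8,11); v=(1,-1)
4. t=1 → R at (9,10); v=(-1,-1)
5. t=9 → L at (0,1); v=(1,-1)
6. t=1 → B at (1,0); v=(1,1)
7. t=8 → R at (9,8); v=(-1,1)
8. t=3 → T at (6,11); v=(-1,-1)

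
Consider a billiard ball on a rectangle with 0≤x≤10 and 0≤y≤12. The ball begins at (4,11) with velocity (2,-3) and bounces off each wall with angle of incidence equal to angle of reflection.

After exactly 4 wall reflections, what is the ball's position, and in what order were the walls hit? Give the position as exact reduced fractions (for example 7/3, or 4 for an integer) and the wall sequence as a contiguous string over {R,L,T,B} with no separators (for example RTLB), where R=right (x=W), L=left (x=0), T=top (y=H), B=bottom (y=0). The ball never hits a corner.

1. t=3 → R at (10,2); v=(-2,-3)
2. t=2/3 → B at (26/3,0); v=(-2,3)
3. t=4 → T at (2/3,12); v=(-2,-3)
4. t=1/3 → L at (0,11); v=(2,-3)

Final position: (0,11)
Wall sequence: RBTL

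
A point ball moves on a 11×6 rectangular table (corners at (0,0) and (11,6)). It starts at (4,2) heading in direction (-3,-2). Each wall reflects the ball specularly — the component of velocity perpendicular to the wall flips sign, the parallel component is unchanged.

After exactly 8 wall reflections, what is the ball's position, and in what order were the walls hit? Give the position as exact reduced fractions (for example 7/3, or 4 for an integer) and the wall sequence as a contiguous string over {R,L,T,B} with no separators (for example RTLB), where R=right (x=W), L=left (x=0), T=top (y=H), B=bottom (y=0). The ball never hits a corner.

1. t=1 → B at (1,0); v=(-3,2)
2. t=1/3 → L at (0,2/3); v=(3,2)
3. t=8/3 → T at (8,6); v=(3,-2)
4. t=1 → R at (11,4); v=(-3,-2)
5. t=2 → B at (5,0); v=(-3,2)
6. t=5/3 → L at (0,10/3); v=(3,2)
7. t=4/3 → T at (4,6); v=(3,-2)
8. t=7/3 → R at (11,4/3); v=(-3,-2)

Final position: (11,4/3)
Wall sequence: BLTRBLTR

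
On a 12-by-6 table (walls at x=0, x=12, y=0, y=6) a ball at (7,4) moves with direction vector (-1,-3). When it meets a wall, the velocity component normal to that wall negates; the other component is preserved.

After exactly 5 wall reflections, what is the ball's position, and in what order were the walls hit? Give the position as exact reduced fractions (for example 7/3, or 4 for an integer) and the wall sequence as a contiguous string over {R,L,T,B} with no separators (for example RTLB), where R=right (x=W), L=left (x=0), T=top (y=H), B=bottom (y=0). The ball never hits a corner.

1. t=4/3 → B at (17/3,0); v=(-1,3)
2. t=2 → T at (11/3,6); v=(-1,-3)
3. t=2 → B at (5/3,0); v=(-1,3)
4. t=5/3 → L at (0,5); v=(1,3)
5. t=1/3 → T at (1/3,6); v=(1,-3)

Final position: (1/3,6)
Wall sequence: BTBLT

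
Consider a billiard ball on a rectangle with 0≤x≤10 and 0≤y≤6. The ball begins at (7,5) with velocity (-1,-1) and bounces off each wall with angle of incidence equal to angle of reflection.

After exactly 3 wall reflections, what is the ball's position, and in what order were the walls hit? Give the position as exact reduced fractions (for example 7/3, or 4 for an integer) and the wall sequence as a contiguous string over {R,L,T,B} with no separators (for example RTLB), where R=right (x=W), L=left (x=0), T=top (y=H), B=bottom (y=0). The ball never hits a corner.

1. t=5 → B at (2,0); v=(-1,1)
2. t=2 → L at (0,2); v=(1,1)
3. t=4 → T at (4,6); v=(1,-1)

Final position: (4,6)
Wall sequence: BLT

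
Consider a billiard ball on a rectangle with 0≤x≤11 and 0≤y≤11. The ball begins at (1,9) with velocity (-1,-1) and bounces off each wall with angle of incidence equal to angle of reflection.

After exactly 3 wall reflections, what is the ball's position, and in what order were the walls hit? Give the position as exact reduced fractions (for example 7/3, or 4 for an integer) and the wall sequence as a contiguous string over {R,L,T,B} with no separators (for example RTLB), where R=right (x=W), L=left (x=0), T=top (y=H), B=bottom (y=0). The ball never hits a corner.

1. t=1 → L at (0,8); v=(1,-1)
2. t=8 → B at (8,0); v=(1,1)
3. t=3 → R at (11,3); v=(-1,1)

Final position: (11,3)
Wall sequence: LBR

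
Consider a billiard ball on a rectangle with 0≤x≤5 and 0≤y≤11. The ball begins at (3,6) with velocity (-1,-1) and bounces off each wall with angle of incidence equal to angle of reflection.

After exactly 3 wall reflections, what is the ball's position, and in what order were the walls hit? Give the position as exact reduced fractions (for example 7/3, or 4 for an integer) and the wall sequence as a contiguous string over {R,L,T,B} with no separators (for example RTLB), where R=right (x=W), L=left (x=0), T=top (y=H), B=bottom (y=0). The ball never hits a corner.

1. t=3 → L at (0,3); v=(1,-1)
2. t=3 → B at (3,0); v=(1,1)
3. t=2 → R at (5,2); v=(-1,1)

Final position: (5,2)
Wall sequence: LBR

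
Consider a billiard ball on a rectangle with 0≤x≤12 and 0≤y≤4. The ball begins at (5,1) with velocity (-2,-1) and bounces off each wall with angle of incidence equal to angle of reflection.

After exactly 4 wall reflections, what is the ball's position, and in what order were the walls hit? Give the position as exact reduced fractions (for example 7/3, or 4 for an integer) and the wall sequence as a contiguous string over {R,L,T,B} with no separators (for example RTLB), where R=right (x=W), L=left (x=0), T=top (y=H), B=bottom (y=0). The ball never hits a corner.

Final position: (12,1/2)
Wall sequence: BLTR

1. t=1 → B at (3,0); v=(-2,1)
2. t=3/2 → L at (0,3/2); v=(2,1)
3. t=5/2 → T at (5,4); v=(2,-1)
4. t=7/2 → R at (12,1/2); v=(-2,-1)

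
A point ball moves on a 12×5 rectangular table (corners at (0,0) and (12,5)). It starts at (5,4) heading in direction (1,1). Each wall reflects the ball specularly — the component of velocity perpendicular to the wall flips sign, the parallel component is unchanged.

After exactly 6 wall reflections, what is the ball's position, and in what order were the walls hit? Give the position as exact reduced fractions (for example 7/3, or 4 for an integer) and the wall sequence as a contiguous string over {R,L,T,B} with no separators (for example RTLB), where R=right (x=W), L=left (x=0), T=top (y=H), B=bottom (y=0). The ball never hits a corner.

1. t=1 → T at (6,5); v=(1,-1)
2. t=5 → B at (11,0); v=(1,1)
3. t=1 → R at (12,1); v=(-1,1)
4. t=4 → T at (8,5); v=(-1,-1)
5. t=5 → B at (3,0); v=(-1,1)
6. t=3 → L at (0,3); v=(1,1)

Final position: (0,3)
Wall sequence: TBRTBL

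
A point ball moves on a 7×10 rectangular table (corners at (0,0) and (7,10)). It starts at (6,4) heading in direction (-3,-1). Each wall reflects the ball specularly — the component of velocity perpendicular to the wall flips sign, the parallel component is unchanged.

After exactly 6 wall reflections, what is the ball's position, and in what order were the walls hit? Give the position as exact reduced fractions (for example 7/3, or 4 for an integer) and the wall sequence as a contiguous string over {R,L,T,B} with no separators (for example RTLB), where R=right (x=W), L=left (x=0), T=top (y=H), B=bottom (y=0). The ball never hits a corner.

1. t=2 → L at (0,2); v=(3,-1)
2. t=2 → B at (6,0); v=(3,1)
3. t=1/3 → R at (7,1/3); v=(-3,1)
4. t=7/3 → L at (0,8/3); v=(3,1)
5. t=7/3 → R at (7,5); v=(-3,1)
6. t=7/3 → L at (0,22/3); v=(3,1)

Final position: (0,22/3)
Wall sequence: LBRLRL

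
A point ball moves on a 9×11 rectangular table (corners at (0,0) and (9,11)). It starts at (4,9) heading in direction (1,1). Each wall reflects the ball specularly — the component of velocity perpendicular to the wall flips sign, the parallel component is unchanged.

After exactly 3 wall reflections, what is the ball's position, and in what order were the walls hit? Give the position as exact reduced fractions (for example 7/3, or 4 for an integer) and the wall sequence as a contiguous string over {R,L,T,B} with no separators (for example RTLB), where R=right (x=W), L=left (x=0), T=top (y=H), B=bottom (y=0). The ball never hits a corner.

1. t=2 → T at (6,11); v=(1,-1)
2. t=3 → R at (9,8); v=(-1,-1)
3. t=8 → B at (1,0); v=(-1,1)

Final position: (1,0)
Wall sequence: TRB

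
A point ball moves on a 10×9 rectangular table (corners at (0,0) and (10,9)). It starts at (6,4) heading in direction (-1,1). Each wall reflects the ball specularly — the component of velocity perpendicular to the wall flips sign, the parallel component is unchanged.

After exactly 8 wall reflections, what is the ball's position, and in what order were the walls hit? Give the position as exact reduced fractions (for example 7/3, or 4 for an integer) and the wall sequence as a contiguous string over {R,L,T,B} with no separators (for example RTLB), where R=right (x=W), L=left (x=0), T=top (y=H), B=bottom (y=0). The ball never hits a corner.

1. t=5 → T at (1,9); v=(-1,-1)
2. t=1 → L at (0,8); v=(1,-1)
3. t=8 → B at (8,0); v=(1,1)
4. t=2 → R at (10,2); v=(-1,1)
5. t=7 → T at (3,9); v=(-1,-1)
6. t=3 → L at (0,6); v=(1,-1)
7. t=6 → B at (6,0); v=(1,1)
8. t=4 → R at (10,4); v=(-1,1)

Final position: (10,4)
Wall sequence: TLBRTLBR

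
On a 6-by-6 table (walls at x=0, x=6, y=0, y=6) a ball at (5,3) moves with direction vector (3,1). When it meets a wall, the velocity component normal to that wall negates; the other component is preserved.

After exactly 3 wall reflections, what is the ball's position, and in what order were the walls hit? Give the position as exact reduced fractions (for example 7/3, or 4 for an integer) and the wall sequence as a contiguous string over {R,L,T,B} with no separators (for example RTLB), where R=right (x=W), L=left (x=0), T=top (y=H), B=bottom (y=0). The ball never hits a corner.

1. t=1/3 → R at (6,10/3); v=(-3,1)
2. t=2 → L at (0,16/3); v=(3,1)
3. t=2/3 → T at (2,6); v=(3,-1)

Final position: (2,6)
Wall sequence: RLT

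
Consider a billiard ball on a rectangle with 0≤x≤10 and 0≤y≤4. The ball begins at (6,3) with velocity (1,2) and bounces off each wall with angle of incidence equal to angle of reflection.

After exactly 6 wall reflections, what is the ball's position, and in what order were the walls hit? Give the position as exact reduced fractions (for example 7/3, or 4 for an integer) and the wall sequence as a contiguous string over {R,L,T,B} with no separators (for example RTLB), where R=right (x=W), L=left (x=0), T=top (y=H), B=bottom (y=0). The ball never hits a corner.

1. t=1/2 → T at (13/2,4); v=(1,-2)
2. t=2 → B at (17/2,0); v=(1,2)
3. t=3/2 → R at (10,3); v=(-1,2)
4. t=1/2 → T at (19/2,4); v=(-1,-2)
5. t=2 → B at (15/2,0); v=(-1,2)
6. t=2 → T at (11/2,4); v=(-1,-2)

Final position: (11/2,4)
Wall sequence: TBRTBT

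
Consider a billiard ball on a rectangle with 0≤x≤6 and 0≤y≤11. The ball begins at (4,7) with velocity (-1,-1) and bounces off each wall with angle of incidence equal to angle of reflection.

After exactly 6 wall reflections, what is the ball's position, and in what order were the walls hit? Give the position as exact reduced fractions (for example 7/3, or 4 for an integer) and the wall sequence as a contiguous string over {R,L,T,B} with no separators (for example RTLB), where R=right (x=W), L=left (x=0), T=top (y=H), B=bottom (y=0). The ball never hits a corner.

1. t=4 → L at (0,3); v=(1,-1)
2. t=3 → B at (3,0); v=(1,1)
3. t=3 → R at (6,3); v=(-1,1)
4. t=6 → L at (0,9); v=(1,1)
5. t=2 → T at (2,11); v=(1,-1)
6. t=4 → R at (6,7); v=(-1,-1)

Final position: (6,7)
Wall sequence: LBRLTR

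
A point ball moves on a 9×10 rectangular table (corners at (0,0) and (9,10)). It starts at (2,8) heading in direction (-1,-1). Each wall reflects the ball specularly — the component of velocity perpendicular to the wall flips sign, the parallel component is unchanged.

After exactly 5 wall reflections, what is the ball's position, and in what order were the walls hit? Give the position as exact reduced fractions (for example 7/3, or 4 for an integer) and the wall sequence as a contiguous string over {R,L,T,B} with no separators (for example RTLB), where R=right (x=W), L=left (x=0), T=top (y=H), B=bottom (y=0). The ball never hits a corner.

Final position: (0,8)
Wall sequence: LBRTL

1. t=2 → L at (0,6); v=(1,-1)
2. t=6 → B at (6,0); v=(1,1)
3. t=3 → R at (9,3); v=(-1,1)
4. t=7 → T at (2,10); v=(-1,-1)
5. t=2 → L at (0,8); v=(1,-1)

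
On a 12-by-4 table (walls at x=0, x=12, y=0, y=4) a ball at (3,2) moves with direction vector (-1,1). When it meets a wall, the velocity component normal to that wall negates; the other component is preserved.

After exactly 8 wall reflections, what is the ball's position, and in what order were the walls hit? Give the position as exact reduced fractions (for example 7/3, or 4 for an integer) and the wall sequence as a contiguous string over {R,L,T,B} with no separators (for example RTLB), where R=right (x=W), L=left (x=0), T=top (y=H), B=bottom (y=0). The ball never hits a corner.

Final position: (5,0)
Wall sequence: TLBTBRTB

1. t=2 → T at (1,4); v=(-1,-1)
2. t=1 → L at (0,3); v=(1,-1)
3. t=3 → B at (3,0); v=(1,1)
4. t=4 → T at (7,4); v=(1,-1)
5. t=4 → B at (11,0); v=(1,1)
6. t=1 → R at (12,1); v=(-1,1)
7. t=3 → T at (9,4); v=(-1,-1)
8. t=4 → B at (5,0); v=(-1,1)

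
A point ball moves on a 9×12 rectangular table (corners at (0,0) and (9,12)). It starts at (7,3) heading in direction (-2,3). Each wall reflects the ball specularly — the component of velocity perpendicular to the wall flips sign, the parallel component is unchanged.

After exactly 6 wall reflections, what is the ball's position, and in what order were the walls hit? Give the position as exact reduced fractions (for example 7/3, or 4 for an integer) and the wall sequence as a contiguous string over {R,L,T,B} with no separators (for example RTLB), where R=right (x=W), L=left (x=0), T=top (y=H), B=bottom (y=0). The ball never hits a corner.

Final position: (0,15/2)
Wall sequence: TLBRTL

1. t=3 → T at (1,12); v=(-2,-3)
2. t=1/2 → L at (0,21/2); v=(2,-3)
3. t=7/2 → B at (7,0); v=(2,3)
4. t=1 → R at (9,3); v=(-2,3)
5. t=3 → T at (3,12); v=(-2,-3)
6. t=3/2 → L at (0,15/2); v=(2,-3)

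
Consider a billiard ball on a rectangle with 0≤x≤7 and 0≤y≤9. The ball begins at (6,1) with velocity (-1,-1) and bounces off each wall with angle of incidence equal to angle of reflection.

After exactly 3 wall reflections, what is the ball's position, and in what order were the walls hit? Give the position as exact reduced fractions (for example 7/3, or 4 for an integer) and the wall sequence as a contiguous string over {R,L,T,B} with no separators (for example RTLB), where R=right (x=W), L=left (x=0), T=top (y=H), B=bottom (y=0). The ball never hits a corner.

Final position: (4,9)
Wall sequence: BLT

1. t=1 → B at (5,0); v=(-1,1)
2. t=5 → L at (0,5); v=(1,1)
3. t=4 → T at (4,9); v=(1,-1)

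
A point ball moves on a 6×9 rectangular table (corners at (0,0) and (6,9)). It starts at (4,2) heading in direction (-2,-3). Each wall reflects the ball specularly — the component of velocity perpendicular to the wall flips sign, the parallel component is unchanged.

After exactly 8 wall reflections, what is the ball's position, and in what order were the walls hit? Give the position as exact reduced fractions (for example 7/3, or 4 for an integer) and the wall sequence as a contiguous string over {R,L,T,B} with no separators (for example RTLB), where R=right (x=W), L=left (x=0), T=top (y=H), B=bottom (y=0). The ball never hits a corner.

1. t=2/3 → B at (8/3,0); v=(-2,3)
2. t=4/3 → L at (0,4); v=(2,3)
3. t=5/3 → T at (10/3,9); v=(2,-3)
4. t=4/3 → R at (6,5); v=(-2,-3)
5. t=5/3 → B at (8/3,0); v=(-2,3)
6. t=4/3 → L at (0,4); v=(2,3)
7. t=5/3 → T at (10/3,9); v=(2,-3)
8. t=4/3 → R at (6,5); v=(-2,-3)

Final position: (6,5)
Wall sequence: BLTRBLTR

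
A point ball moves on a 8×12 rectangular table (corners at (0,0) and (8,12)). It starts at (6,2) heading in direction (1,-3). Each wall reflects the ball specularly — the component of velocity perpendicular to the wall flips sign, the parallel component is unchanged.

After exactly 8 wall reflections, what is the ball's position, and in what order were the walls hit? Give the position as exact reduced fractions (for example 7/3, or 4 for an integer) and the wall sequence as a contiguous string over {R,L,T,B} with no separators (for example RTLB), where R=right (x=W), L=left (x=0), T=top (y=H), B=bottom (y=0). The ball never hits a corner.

Final position: (8,4)
Wall sequence: BRTBLTBR

1. t=2/3 → B at (20/3,0); v=(1,3)
2. t=4/3 → R at (8,4); v=(-1,3)
3. t=8/3 → T at (16/3,12); v=(-1,-3)
4. t=4 → B at (4/3,0); v=(-1,3)
5. t=4/3 → L at (0,4); v=(1,3)
6. t=8/3 → T at (8/3,12); v=(1,-3)
7. t=4 → B at (20/3,0); v=(1,3)
8. t=4/3 → R at (8,4); v=(-1,3)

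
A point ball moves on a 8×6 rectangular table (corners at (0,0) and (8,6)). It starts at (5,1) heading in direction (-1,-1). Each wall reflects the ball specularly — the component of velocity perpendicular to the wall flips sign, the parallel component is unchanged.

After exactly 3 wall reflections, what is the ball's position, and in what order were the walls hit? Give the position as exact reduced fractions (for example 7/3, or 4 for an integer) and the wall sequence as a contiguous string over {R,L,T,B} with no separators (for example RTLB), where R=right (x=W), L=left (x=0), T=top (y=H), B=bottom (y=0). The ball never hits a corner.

Final position: (2,6)
Wall sequence: BLT

1. t=1 → B at (4,0); v=(-1,1)
2. t=4 → L at (0,4); v=(1,1)
3. t=2 → T at (2,6); v=(1,-1)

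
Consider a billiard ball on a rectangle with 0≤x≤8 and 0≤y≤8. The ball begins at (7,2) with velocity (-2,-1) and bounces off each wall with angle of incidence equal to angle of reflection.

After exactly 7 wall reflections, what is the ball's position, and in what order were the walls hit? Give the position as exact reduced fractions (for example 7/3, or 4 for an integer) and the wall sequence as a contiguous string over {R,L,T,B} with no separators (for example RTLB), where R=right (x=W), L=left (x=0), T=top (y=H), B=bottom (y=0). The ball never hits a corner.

1. t=2 → B at (3,0); v=(-2,1)
2. t=3/2 → L at (0,3/2); v=(2,1)
3. t=4 → R at (8,11/2); v=(-2,1)
4. t=5/2 → T at (3,8); v=(-2,-1)
5. t=3/2 → L at (0,13/2); v=(2,-1)
6. t=4 → R at (8,5/2); v=(-2,-1)
7. t=5/2 → B at (3,0); v=(-2,1)

Final position: (3,0)
Wall sequence: BLRTLRB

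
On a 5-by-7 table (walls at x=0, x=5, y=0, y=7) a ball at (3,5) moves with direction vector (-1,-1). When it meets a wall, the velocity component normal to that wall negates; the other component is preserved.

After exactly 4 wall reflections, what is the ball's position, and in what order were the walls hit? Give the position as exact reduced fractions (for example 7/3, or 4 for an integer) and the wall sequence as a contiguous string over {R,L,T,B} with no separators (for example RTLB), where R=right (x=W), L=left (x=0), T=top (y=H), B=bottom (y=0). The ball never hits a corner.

Final position: (1,7)
Wall sequence: LBRT

1. t=3 → L at (0,2); v=(1,-1)
2. t=2 → B at (2,0); v=(1,1)
3. t=3 → R at (5,3); v=(-1,1)
4. t=4 → T at (1,7); v=(-1,-1)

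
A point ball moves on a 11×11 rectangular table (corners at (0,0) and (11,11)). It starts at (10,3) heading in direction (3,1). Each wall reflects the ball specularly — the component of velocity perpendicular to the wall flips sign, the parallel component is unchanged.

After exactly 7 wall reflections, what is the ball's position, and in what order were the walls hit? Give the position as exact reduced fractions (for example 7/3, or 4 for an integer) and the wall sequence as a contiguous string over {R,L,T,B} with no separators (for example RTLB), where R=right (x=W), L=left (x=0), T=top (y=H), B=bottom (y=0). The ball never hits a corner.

1. t=1/3 → R at (11,10/3); v=(-3,1)
2. t=11/3 → L at (0,7); v=(3,1)
3. t=11/3 → R at (11,32/3); v=(-3,1)
4. t=1/3 → T at (10,11); v=(-3,-1)
5. t=10/3 → L at (0,23/3); v=(3,-1)
6. t=11/3 → R at (11,4); v=(-3,-1)
7. t=11/3 → L at (0,1/3); v=(3,-1)

Final position: (0,1/3)
Wall sequence: RLRTLRL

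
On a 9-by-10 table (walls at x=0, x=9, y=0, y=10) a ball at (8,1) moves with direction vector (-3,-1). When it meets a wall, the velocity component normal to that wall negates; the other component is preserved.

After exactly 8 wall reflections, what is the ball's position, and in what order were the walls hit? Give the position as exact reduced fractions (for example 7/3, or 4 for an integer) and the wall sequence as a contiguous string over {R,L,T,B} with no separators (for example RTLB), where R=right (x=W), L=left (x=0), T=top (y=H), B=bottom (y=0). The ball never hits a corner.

Final position: (9,10/3)
Wall sequence: BLRLTRLR

1. t=1 → B at (5,0); v=(-3,1)
2. t=5/3 → L at (0,5/3); v=(3,1)
3. t=3 → R at (9,14/3); v=(-3,1)
4. t=3 → L at (0,23/3); v=(3,1)
5. t=7/3 → T at (7,10); v=(3,-1)
6. t=2/3 → R at (9,28/3); v=(-3,-1)
7. t=3 → L at (0,19/3); v=(3,-1)
8. t=3 → R at (9,10/3); v=(-3,-1)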